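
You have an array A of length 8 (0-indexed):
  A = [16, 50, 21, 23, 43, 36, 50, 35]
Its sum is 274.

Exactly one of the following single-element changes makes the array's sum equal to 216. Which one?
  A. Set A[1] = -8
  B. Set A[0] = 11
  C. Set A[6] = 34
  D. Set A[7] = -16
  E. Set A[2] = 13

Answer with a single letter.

Answer: A

Derivation:
Option A: A[1] 50->-8, delta=-58, new_sum=274+(-58)=216 <-- matches target
Option B: A[0] 16->11, delta=-5, new_sum=274+(-5)=269
Option C: A[6] 50->34, delta=-16, new_sum=274+(-16)=258
Option D: A[7] 35->-16, delta=-51, new_sum=274+(-51)=223
Option E: A[2] 21->13, delta=-8, new_sum=274+(-8)=266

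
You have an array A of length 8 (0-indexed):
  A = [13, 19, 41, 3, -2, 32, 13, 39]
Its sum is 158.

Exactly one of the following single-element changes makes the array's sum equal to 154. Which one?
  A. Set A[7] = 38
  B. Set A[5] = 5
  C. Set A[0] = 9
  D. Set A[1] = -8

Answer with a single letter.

Answer: C

Derivation:
Option A: A[7] 39->38, delta=-1, new_sum=158+(-1)=157
Option B: A[5] 32->5, delta=-27, new_sum=158+(-27)=131
Option C: A[0] 13->9, delta=-4, new_sum=158+(-4)=154 <-- matches target
Option D: A[1] 19->-8, delta=-27, new_sum=158+(-27)=131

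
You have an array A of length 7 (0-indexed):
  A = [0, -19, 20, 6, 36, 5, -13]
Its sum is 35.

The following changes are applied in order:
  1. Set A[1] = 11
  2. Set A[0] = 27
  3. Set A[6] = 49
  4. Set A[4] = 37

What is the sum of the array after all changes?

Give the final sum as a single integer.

Answer: 155

Derivation:
Initial sum: 35
Change 1: A[1] -19 -> 11, delta = 30, sum = 65
Change 2: A[0] 0 -> 27, delta = 27, sum = 92
Change 3: A[6] -13 -> 49, delta = 62, sum = 154
Change 4: A[4] 36 -> 37, delta = 1, sum = 155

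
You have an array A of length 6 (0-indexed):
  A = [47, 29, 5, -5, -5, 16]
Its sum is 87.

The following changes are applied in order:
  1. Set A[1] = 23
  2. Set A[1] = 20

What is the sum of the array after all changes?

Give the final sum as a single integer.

Initial sum: 87
Change 1: A[1] 29 -> 23, delta = -6, sum = 81
Change 2: A[1] 23 -> 20, delta = -3, sum = 78

Answer: 78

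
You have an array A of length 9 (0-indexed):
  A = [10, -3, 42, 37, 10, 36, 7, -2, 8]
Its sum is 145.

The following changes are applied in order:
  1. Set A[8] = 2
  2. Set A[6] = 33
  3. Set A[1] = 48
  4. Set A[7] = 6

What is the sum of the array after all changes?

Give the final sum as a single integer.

Answer: 224

Derivation:
Initial sum: 145
Change 1: A[8] 8 -> 2, delta = -6, sum = 139
Change 2: A[6] 7 -> 33, delta = 26, sum = 165
Change 3: A[1] -3 -> 48, delta = 51, sum = 216
Change 4: A[7] -2 -> 6, delta = 8, sum = 224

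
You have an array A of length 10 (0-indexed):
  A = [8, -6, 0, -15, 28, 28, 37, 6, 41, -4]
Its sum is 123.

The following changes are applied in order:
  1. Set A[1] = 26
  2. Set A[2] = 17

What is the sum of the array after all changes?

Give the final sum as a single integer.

Initial sum: 123
Change 1: A[1] -6 -> 26, delta = 32, sum = 155
Change 2: A[2] 0 -> 17, delta = 17, sum = 172

Answer: 172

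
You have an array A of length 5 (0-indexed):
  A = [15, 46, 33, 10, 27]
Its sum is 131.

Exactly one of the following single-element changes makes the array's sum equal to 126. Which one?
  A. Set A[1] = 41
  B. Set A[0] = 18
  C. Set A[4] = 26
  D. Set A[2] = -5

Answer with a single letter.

Option A: A[1] 46->41, delta=-5, new_sum=131+(-5)=126 <-- matches target
Option B: A[0] 15->18, delta=3, new_sum=131+(3)=134
Option C: A[4] 27->26, delta=-1, new_sum=131+(-1)=130
Option D: A[2] 33->-5, delta=-38, new_sum=131+(-38)=93

Answer: A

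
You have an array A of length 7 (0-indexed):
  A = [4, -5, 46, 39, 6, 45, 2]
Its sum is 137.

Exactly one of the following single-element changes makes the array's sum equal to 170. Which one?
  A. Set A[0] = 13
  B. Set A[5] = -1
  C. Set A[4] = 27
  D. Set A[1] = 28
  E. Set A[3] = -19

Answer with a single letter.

Option A: A[0] 4->13, delta=9, new_sum=137+(9)=146
Option B: A[5] 45->-1, delta=-46, new_sum=137+(-46)=91
Option C: A[4] 6->27, delta=21, new_sum=137+(21)=158
Option D: A[1] -5->28, delta=33, new_sum=137+(33)=170 <-- matches target
Option E: A[3] 39->-19, delta=-58, new_sum=137+(-58)=79

Answer: D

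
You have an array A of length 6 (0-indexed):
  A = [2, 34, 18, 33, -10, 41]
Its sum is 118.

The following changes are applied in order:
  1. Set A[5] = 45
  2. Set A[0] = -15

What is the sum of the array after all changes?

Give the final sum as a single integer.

Initial sum: 118
Change 1: A[5] 41 -> 45, delta = 4, sum = 122
Change 2: A[0] 2 -> -15, delta = -17, sum = 105

Answer: 105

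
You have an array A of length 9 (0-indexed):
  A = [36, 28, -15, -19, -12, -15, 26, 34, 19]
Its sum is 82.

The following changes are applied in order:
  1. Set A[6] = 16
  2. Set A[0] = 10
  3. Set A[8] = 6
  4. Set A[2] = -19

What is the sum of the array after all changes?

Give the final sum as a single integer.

Answer: 29

Derivation:
Initial sum: 82
Change 1: A[6] 26 -> 16, delta = -10, sum = 72
Change 2: A[0] 36 -> 10, delta = -26, sum = 46
Change 3: A[8] 19 -> 6, delta = -13, sum = 33
Change 4: A[2] -15 -> -19, delta = -4, sum = 29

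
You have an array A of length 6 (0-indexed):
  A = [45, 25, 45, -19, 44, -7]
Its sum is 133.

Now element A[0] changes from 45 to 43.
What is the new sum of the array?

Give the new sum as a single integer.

Answer: 131

Derivation:
Old value at index 0: 45
New value at index 0: 43
Delta = 43 - 45 = -2
New sum = old_sum + delta = 133 + (-2) = 131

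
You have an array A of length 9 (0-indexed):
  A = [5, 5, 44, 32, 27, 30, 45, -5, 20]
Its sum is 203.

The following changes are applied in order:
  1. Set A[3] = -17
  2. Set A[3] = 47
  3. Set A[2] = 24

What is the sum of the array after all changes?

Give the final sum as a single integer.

Initial sum: 203
Change 1: A[3] 32 -> -17, delta = -49, sum = 154
Change 2: A[3] -17 -> 47, delta = 64, sum = 218
Change 3: A[2] 44 -> 24, delta = -20, sum = 198

Answer: 198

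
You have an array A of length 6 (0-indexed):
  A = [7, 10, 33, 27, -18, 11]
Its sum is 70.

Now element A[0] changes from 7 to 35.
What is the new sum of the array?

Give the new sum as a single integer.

Answer: 98

Derivation:
Old value at index 0: 7
New value at index 0: 35
Delta = 35 - 7 = 28
New sum = old_sum + delta = 70 + (28) = 98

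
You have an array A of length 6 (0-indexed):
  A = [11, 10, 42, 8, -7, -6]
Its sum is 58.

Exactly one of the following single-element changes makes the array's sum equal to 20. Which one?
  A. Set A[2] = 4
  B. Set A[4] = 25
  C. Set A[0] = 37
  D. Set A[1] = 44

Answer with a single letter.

Option A: A[2] 42->4, delta=-38, new_sum=58+(-38)=20 <-- matches target
Option B: A[4] -7->25, delta=32, new_sum=58+(32)=90
Option C: A[0] 11->37, delta=26, new_sum=58+(26)=84
Option D: A[1] 10->44, delta=34, new_sum=58+(34)=92

Answer: A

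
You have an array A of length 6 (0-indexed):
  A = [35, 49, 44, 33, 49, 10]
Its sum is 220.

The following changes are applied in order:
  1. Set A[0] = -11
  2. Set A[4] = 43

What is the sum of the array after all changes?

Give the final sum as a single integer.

Answer: 168

Derivation:
Initial sum: 220
Change 1: A[0] 35 -> -11, delta = -46, sum = 174
Change 2: A[4] 49 -> 43, delta = -6, sum = 168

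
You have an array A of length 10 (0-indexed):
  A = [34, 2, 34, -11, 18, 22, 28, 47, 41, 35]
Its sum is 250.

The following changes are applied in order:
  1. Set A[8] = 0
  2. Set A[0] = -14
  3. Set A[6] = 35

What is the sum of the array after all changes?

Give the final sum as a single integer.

Answer: 168

Derivation:
Initial sum: 250
Change 1: A[8] 41 -> 0, delta = -41, sum = 209
Change 2: A[0] 34 -> -14, delta = -48, sum = 161
Change 3: A[6] 28 -> 35, delta = 7, sum = 168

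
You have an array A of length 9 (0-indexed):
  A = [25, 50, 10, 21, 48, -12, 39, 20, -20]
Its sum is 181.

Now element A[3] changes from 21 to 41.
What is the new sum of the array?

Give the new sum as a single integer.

Old value at index 3: 21
New value at index 3: 41
Delta = 41 - 21 = 20
New sum = old_sum + delta = 181 + (20) = 201

Answer: 201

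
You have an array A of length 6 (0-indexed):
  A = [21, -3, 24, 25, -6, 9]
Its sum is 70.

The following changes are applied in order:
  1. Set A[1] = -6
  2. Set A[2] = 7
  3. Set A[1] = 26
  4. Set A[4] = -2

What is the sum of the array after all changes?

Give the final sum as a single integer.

Initial sum: 70
Change 1: A[1] -3 -> -6, delta = -3, sum = 67
Change 2: A[2] 24 -> 7, delta = -17, sum = 50
Change 3: A[1] -6 -> 26, delta = 32, sum = 82
Change 4: A[4] -6 -> -2, delta = 4, sum = 86

Answer: 86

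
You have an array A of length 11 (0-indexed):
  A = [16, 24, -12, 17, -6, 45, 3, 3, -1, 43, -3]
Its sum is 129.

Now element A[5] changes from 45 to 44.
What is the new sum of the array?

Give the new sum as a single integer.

Old value at index 5: 45
New value at index 5: 44
Delta = 44 - 45 = -1
New sum = old_sum + delta = 129 + (-1) = 128

Answer: 128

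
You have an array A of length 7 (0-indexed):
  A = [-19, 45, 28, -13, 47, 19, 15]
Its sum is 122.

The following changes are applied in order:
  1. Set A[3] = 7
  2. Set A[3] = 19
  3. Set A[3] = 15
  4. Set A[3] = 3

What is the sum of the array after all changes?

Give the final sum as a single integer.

Initial sum: 122
Change 1: A[3] -13 -> 7, delta = 20, sum = 142
Change 2: A[3] 7 -> 19, delta = 12, sum = 154
Change 3: A[3] 19 -> 15, delta = -4, sum = 150
Change 4: A[3] 15 -> 3, delta = -12, sum = 138

Answer: 138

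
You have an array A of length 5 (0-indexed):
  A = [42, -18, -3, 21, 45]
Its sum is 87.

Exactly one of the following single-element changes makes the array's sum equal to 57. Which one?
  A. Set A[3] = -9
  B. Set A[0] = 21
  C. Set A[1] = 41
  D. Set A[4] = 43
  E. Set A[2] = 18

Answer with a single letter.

Option A: A[3] 21->-9, delta=-30, new_sum=87+(-30)=57 <-- matches target
Option B: A[0] 42->21, delta=-21, new_sum=87+(-21)=66
Option C: A[1] -18->41, delta=59, new_sum=87+(59)=146
Option D: A[4] 45->43, delta=-2, new_sum=87+(-2)=85
Option E: A[2] -3->18, delta=21, new_sum=87+(21)=108

Answer: A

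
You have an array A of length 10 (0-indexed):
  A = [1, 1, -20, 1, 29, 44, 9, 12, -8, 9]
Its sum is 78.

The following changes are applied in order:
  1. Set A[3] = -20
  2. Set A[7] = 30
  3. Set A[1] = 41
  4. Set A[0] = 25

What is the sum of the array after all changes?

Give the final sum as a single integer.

Initial sum: 78
Change 1: A[3] 1 -> -20, delta = -21, sum = 57
Change 2: A[7] 12 -> 30, delta = 18, sum = 75
Change 3: A[1] 1 -> 41, delta = 40, sum = 115
Change 4: A[0] 1 -> 25, delta = 24, sum = 139

Answer: 139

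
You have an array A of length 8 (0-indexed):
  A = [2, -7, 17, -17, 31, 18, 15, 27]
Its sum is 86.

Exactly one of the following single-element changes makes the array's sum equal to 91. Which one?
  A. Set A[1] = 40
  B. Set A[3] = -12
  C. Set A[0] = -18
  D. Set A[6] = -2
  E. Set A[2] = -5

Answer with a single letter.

Option A: A[1] -7->40, delta=47, new_sum=86+(47)=133
Option B: A[3] -17->-12, delta=5, new_sum=86+(5)=91 <-- matches target
Option C: A[0] 2->-18, delta=-20, new_sum=86+(-20)=66
Option D: A[6] 15->-2, delta=-17, new_sum=86+(-17)=69
Option E: A[2] 17->-5, delta=-22, new_sum=86+(-22)=64

Answer: B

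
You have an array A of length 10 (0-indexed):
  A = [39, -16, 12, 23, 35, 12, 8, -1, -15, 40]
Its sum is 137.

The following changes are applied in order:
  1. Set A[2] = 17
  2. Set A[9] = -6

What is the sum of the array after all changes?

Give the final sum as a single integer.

Initial sum: 137
Change 1: A[2] 12 -> 17, delta = 5, sum = 142
Change 2: A[9] 40 -> -6, delta = -46, sum = 96

Answer: 96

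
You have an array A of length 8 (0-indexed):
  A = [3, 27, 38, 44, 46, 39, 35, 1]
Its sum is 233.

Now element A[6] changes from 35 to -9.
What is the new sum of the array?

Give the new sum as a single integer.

Answer: 189

Derivation:
Old value at index 6: 35
New value at index 6: -9
Delta = -9 - 35 = -44
New sum = old_sum + delta = 233 + (-44) = 189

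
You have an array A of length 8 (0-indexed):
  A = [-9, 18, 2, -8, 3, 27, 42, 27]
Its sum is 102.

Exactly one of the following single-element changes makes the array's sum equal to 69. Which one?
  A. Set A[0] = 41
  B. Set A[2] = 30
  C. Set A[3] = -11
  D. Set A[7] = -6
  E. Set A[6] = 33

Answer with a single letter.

Answer: D

Derivation:
Option A: A[0] -9->41, delta=50, new_sum=102+(50)=152
Option B: A[2] 2->30, delta=28, new_sum=102+(28)=130
Option C: A[3] -8->-11, delta=-3, new_sum=102+(-3)=99
Option D: A[7] 27->-6, delta=-33, new_sum=102+(-33)=69 <-- matches target
Option E: A[6] 42->33, delta=-9, new_sum=102+(-9)=93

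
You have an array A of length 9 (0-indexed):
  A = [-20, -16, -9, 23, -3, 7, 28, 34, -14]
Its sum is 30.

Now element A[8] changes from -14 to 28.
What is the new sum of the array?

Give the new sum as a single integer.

Old value at index 8: -14
New value at index 8: 28
Delta = 28 - -14 = 42
New sum = old_sum + delta = 30 + (42) = 72

Answer: 72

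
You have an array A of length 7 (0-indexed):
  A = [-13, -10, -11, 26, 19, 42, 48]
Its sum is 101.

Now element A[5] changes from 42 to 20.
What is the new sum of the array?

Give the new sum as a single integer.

Answer: 79

Derivation:
Old value at index 5: 42
New value at index 5: 20
Delta = 20 - 42 = -22
New sum = old_sum + delta = 101 + (-22) = 79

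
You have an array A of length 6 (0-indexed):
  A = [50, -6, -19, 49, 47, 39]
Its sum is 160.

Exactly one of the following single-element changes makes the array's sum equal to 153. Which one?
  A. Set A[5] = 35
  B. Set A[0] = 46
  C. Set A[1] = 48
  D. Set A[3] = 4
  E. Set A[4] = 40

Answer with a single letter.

Option A: A[5] 39->35, delta=-4, new_sum=160+(-4)=156
Option B: A[0] 50->46, delta=-4, new_sum=160+(-4)=156
Option C: A[1] -6->48, delta=54, new_sum=160+(54)=214
Option D: A[3] 49->4, delta=-45, new_sum=160+(-45)=115
Option E: A[4] 47->40, delta=-7, new_sum=160+(-7)=153 <-- matches target

Answer: E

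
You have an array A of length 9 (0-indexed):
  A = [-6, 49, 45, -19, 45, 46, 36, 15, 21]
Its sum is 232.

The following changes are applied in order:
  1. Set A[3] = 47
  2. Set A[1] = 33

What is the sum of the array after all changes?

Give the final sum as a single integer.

Answer: 282

Derivation:
Initial sum: 232
Change 1: A[3] -19 -> 47, delta = 66, sum = 298
Change 2: A[1] 49 -> 33, delta = -16, sum = 282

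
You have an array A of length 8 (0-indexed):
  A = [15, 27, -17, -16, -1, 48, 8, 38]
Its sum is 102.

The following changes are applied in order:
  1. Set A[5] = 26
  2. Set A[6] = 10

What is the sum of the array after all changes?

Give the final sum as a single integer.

Initial sum: 102
Change 1: A[5] 48 -> 26, delta = -22, sum = 80
Change 2: A[6] 8 -> 10, delta = 2, sum = 82

Answer: 82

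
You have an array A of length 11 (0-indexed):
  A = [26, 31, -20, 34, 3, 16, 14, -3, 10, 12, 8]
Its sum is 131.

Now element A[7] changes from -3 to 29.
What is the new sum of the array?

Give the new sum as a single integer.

Old value at index 7: -3
New value at index 7: 29
Delta = 29 - -3 = 32
New sum = old_sum + delta = 131 + (32) = 163

Answer: 163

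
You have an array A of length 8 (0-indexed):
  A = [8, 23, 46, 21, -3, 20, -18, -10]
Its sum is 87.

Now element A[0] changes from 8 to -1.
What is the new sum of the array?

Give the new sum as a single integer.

Answer: 78

Derivation:
Old value at index 0: 8
New value at index 0: -1
Delta = -1 - 8 = -9
New sum = old_sum + delta = 87 + (-9) = 78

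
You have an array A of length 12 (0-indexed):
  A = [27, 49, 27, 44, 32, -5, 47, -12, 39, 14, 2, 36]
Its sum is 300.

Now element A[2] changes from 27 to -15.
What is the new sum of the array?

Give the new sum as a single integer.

Old value at index 2: 27
New value at index 2: -15
Delta = -15 - 27 = -42
New sum = old_sum + delta = 300 + (-42) = 258

Answer: 258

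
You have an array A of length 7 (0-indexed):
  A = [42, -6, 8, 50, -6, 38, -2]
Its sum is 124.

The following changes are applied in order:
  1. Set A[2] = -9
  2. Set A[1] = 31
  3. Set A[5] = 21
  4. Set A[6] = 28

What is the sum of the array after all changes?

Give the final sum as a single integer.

Initial sum: 124
Change 1: A[2] 8 -> -9, delta = -17, sum = 107
Change 2: A[1] -6 -> 31, delta = 37, sum = 144
Change 3: A[5] 38 -> 21, delta = -17, sum = 127
Change 4: A[6] -2 -> 28, delta = 30, sum = 157

Answer: 157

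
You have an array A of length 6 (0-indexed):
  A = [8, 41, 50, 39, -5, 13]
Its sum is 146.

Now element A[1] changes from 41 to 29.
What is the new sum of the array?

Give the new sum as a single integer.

Answer: 134

Derivation:
Old value at index 1: 41
New value at index 1: 29
Delta = 29 - 41 = -12
New sum = old_sum + delta = 146 + (-12) = 134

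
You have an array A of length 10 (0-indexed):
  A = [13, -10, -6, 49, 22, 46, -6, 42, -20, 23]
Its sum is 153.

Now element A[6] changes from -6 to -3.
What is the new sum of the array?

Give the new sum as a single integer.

Old value at index 6: -6
New value at index 6: -3
Delta = -3 - -6 = 3
New sum = old_sum + delta = 153 + (3) = 156

Answer: 156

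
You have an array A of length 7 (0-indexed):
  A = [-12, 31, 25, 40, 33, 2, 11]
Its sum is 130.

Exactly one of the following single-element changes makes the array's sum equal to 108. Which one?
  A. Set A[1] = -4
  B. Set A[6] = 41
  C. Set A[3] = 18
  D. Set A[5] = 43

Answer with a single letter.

Option A: A[1] 31->-4, delta=-35, new_sum=130+(-35)=95
Option B: A[6] 11->41, delta=30, new_sum=130+(30)=160
Option C: A[3] 40->18, delta=-22, new_sum=130+(-22)=108 <-- matches target
Option D: A[5] 2->43, delta=41, new_sum=130+(41)=171

Answer: C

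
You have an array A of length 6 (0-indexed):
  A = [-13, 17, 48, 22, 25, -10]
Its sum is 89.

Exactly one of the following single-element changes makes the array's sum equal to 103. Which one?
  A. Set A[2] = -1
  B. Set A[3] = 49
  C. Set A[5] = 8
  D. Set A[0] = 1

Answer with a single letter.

Option A: A[2] 48->-1, delta=-49, new_sum=89+(-49)=40
Option B: A[3] 22->49, delta=27, new_sum=89+(27)=116
Option C: A[5] -10->8, delta=18, new_sum=89+(18)=107
Option D: A[0] -13->1, delta=14, new_sum=89+(14)=103 <-- matches target

Answer: D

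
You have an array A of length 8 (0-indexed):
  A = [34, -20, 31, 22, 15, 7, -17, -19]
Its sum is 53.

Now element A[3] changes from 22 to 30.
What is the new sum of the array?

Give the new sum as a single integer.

Answer: 61

Derivation:
Old value at index 3: 22
New value at index 3: 30
Delta = 30 - 22 = 8
New sum = old_sum + delta = 53 + (8) = 61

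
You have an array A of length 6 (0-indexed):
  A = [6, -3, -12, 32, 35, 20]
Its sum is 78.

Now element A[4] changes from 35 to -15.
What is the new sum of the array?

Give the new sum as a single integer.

Old value at index 4: 35
New value at index 4: -15
Delta = -15 - 35 = -50
New sum = old_sum + delta = 78 + (-50) = 28

Answer: 28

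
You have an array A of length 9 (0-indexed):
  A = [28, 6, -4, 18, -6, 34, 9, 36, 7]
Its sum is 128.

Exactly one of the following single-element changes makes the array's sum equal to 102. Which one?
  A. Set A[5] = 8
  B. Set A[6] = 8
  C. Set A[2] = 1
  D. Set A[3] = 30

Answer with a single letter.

Answer: A

Derivation:
Option A: A[5] 34->8, delta=-26, new_sum=128+(-26)=102 <-- matches target
Option B: A[6] 9->8, delta=-1, new_sum=128+(-1)=127
Option C: A[2] -4->1, delta=5, new_sum=128+(5)=133
Option D: A[3] 18->30, delta=12, new_sum=128+(12)=140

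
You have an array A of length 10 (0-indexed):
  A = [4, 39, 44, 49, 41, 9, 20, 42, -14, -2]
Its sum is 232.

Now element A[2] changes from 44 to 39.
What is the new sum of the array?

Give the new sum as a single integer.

Old value at index 2: 44
New value at index 2: 39
Delta = 39 - 44 = -5
New sum = old_sum + delta = 232 + (-5) = 227

Answer: 227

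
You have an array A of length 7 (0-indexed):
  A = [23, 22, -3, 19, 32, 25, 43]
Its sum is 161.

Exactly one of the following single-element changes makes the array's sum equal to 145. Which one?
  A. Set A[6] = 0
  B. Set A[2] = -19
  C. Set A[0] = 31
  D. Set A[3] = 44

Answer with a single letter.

Answer: B

Derivation:
Option A: A[6] 43->0, delta=-43, new_sum=161+(-43)=118
Option B: A[2] -3->-19, delta=-16, new_sum=161+(-16)=145 <-- matches target
Option C: A[0] 23->31, delta=8, new_sum=161+(8)=169
Option D: A[3] 19->44, delta=25, new_sum=161+(25)=186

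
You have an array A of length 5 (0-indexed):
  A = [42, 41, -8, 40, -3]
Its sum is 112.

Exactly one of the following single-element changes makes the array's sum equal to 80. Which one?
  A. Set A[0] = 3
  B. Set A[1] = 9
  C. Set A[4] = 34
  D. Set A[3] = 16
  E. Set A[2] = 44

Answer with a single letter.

Option A: A[0] 42->3, delta=-39, new_sum=112+(-39)=73
Option B: A[1] 41->9, delta=-32, new_sum=112+(-32)=80 <-- matches target
Option C: A[4] -3->34, delta=37, new_sum=112+(37)=149
Option D: A[3] 40->16, delta=-24, new_sum=112+(-24)=88
Option E: A[2] -8->44, delta=52, new_sum=112+(52)=164

Answer: B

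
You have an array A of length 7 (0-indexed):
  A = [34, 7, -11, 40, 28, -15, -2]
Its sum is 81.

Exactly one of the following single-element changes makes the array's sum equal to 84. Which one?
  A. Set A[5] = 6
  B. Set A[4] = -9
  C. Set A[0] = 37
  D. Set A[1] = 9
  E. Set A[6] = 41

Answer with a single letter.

Option A: A[5] -15->6, delta=21, new_sum=81+(21)=102
Option B: A[4] 28->-9, delta=-37, new_sum=81+(-37)=44
Option C: A[0] 34->37, delta=3, new_sum=81+(3)=84 <-- matches target
Option D: A[1] 7->9, delta=2, new_sum=81+(2)=83
Option E: A[6] -2->41, delta=43, new_sum=81+(43)=124

Answer: C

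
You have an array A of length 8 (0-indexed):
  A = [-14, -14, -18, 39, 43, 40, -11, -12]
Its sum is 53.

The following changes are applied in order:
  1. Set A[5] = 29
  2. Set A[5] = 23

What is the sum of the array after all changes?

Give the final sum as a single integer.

Initial sum: 53
Change 1: A[5] 40 -> 29, delta = -11, sum = 42
Change 2: A[5] 29 -> 23, delta = -6, sum = 36

Answer: 36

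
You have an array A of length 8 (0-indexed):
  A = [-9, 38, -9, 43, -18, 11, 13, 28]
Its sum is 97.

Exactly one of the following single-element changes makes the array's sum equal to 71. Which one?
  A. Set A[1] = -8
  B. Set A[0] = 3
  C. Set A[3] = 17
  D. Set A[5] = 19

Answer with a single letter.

Option A: A[1] 38->-8, delta=-46, new_sum=97+(-46)=51
Option B: A[0] -9->3, delta=12, new_sum=97+(12)=109
Option C: A[3] 43->17, delta=-26, new_sum=97+(-26)=71 <-- matches target
Option D: A[5] 11->19, delta=8, new_sum=97+(8)=105

Answer: C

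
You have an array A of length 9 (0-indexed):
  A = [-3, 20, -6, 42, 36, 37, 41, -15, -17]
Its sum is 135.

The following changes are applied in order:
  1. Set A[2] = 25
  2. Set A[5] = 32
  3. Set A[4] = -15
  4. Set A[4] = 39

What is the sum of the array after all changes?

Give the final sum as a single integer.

Initial sum: 135
Change 1: A[2] -6 -> 25, delta = 31, sum = 166
Change 2: A[5] 37 -> 32, delta = -5, sum = 161
Change 3: A[4] 36 -> -15, delta = -51, sum = 110
Change 4: A[4] -15 -> 39, delta = 54, sum = 164

Answer: 164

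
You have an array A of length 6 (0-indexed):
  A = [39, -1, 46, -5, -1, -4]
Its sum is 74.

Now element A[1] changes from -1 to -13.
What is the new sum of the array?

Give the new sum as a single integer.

Old value at index 1: -1
New value at index 1: -13
Delta = -13 - -1 = -12
New sum = old_sum + delta = 74 + (-12) = 62

Answer: 62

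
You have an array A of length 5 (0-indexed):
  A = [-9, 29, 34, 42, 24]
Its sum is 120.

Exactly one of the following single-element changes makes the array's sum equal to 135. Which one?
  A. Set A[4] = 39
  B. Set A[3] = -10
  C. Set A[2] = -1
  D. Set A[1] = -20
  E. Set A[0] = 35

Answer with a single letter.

Option A: A[4] 24->39, delta=15, new_sum=120+(15)=135 <-- matches target
Option B: A[3] 42->-10, delta=-52, new_sum=120+(-52)=68
Option C: A[2] 34->-1, delta=-35, new_sum=120+(-35)=85
Option D: A[1] 29->-20, delta=-49, new_sum=120+(-49)=71
Option E: A[0] -9->35, delta=44, new_sum=120+(44)=164

Answer: A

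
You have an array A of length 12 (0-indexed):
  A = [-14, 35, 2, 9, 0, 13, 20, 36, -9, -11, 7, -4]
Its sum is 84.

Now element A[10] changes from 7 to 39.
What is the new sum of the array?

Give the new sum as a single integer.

Old value at index 10: 7
New value at index 10: 39
Delta = 39 - 7 = 32
New sum = old_sum + delta = 84 + (32) = 116

Answer: 116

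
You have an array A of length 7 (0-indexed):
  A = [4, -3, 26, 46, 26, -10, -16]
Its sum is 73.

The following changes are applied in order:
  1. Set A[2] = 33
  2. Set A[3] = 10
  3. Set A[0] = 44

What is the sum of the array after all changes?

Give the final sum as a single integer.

Answer: 84

Derivation:
Initial sum: 73
Change 1: A[2] 26 -> 33, delta = 7, sum = 80
Change 2: A[3] 46 -> 10, delta = -36, sum = 44
Change 3: A[0] 4 -> 44, delta = 40, sum = 84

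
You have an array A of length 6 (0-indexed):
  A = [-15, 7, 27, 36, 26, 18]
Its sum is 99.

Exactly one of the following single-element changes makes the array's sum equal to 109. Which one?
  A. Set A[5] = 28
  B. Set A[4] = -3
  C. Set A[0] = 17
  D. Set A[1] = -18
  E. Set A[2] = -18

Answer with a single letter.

Answer: A

Derivation:
Option A: A[5] 18->28, delta=10, new_sum=99+(10)=109 <-- matches target
Option B: A[4] 26->-3, delta=-29, new_sum=99+(-29)=70
Option C: A[0] -15->17, delta=32, new_sum=99+(32)=131
Option D: A[1] 7->-18, delta=-25, new_sum=99+(-25)=74
Option E: A[2] 27->-18, delta=-45, new_sum=99+(-45)=54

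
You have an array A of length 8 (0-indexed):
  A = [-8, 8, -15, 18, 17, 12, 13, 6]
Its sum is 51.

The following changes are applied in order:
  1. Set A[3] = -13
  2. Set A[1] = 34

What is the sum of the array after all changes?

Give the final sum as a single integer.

Answer: 46

Derivation:
Initial sum: 51
Change 1: A[3] 18 -> -13, delta = -31, sum = 20
Change 2: A[1] 8 -> 34, delta = 26, sum = 46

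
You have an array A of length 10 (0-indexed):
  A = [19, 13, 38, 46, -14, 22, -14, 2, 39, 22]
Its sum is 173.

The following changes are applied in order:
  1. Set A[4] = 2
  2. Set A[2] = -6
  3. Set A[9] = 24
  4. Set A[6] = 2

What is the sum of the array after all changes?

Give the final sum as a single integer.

Answer: 163

Derivation:
Initial sum: 173
Change 1: A[4] -14 -> 2, delta = 16, sum = 189
Change 2: A[2] 38 -> -6, delta = -44, sum = 145
Change 3: A[9] 22 -> 24, delta = 2, sum = 147
Change 4: A[6] -14 -> 2, delta = 16, sum = 163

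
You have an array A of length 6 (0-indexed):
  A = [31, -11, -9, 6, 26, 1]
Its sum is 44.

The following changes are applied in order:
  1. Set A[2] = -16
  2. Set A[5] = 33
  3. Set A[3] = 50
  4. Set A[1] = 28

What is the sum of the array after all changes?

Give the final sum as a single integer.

Initial sum: 44
Change 1: A[2] -9 -> -16, delta = -7, sum = 37
Change 2: A[5] 1 -> 33, delta = 32, sum = 69
Change 3: A[3] 6 -> 50, delta = 44, sum = 113
Change 4: A[1] -11 -> 28, delta = 39, sum = 152

Answer: 152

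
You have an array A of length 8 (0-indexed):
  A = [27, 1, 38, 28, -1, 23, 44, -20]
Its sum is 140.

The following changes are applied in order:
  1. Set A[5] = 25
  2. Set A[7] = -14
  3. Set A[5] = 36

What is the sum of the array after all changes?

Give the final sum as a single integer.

Answer: 159

Derivation:
Initial sum: 140
Change 1: A[5] 23 -> 25, delta = 2, sum = 142
Change 2: A[7] -20 -> -14, delta = 6, sum = 148
Change 3: A[5] 25 -> 36, delta = 11, sum = 159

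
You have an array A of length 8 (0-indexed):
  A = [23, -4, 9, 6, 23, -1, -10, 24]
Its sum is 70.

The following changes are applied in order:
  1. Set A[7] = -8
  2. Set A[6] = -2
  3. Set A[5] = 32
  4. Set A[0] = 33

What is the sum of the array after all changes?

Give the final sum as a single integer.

Answer: 89

Derivation:
Initial sum: 70
Change 1: A[7] 24 -> -8, delta = -32, sum = 38
Change 2: A[6] -10 -> -2, delta = 8, sum = 46
Change 3: A[5] -1 -> 32, delta = 33, sum = 79
Change 4: A[0] 23 -> 33, delta = 10, sum = 89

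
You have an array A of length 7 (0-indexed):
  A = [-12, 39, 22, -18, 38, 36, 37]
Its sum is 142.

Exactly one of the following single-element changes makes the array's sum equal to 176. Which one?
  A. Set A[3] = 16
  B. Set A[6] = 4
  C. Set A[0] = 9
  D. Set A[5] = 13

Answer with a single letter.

Answer: A

Derivation:
Option A: A[3] -18->16, delta=34, new_sum=142+(34)=176 <-- matches target
Option B: A[6] 37->4, delta=-33, new_sum=142+(-33)=109
Option C: A[0] -12->9, delta=21, new_sum=142+(21)=163
Option D: A[5] 36->13, delta=-23, new_sum=142+(-23)=119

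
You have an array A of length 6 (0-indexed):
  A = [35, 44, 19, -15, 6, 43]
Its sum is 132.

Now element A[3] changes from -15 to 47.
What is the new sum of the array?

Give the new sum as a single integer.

Old value at index 3: -15
New value at index 3: 47
Delta = 47 - -15 = 62
New sum = old_sum + delta = 132 + (62) = 194

Answer: 194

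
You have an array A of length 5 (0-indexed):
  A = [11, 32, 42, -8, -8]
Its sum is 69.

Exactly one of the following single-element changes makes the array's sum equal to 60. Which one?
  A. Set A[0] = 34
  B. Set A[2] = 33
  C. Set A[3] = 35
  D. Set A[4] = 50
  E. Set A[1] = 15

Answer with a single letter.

Option A: A[0] 11->34, delta=23, new_sum=69+(23)=92
Option B: A[2] 42->33, delta=-9, new_sum=69+(-9)=60 <-- matches target
Option C: A[3] -8->35, delta=43, new_sum=69+(43)=112
Option D: A[4] -8->50, delta=58, new_sum=69+(58)=127
Option E: A[1] 32->15, delta=-17, new_sum=69+(-17)=52

Answer: B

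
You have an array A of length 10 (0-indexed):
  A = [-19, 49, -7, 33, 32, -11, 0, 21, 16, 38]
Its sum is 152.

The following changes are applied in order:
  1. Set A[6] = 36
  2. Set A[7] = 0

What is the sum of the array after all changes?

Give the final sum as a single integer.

Answer: 167

Derivation:
Initial sum: 152
Change 1: A[6] 0 -> 36, delta = 36, sum = 188
Change 2: A[7] 21 -> 0, delta = -21, sum = 167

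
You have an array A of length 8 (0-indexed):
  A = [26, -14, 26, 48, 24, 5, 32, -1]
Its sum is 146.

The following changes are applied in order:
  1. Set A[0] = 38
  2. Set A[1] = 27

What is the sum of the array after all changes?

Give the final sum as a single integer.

Initial sum: 146
Change 1: A[0] 26 -> 38, delta = 12, sum = 158
Change 2: A[1] -14 -> 27, delta = 41, sum = 199

Answer: 199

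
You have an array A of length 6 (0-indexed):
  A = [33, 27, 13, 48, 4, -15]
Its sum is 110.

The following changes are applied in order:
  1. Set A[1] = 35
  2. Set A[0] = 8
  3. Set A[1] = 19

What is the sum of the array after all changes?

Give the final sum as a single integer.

Initial sum: 110
Change 1: A[1] 27 -> 35, delta = 8, sum = 118
Change 2: A[0] 33 -> 8, delta = -25, sum = 93
Change 3: A[1] 35 -> 19, delta = -16, sum = 77

Answer: 77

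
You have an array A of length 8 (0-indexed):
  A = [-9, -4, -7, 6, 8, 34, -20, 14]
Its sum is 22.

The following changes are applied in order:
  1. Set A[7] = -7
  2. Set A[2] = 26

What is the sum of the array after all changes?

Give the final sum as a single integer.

Initial sum: 22
Change 1: A[7] 14 -> -7, delta = -21, sum = 1
Change 2: A[2] -7 -> 26, delta = 33, sum = 34

Answer: 34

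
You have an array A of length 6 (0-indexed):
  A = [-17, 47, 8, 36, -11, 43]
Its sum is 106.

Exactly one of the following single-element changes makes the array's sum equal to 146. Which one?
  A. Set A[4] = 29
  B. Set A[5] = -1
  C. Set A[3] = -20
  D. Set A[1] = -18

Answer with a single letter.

Option A: A[4] -11->29, delta=40, new_sum=106+(40)=146 <-- matches target
Option B: A[5] 43->-1, delta=-44, new_sum=106+(-44)=62
Option C: A[3] 36->-20, delta=-56, new_sum=106+(-56)=50
Option D: A[1] 47->-18, delta=-65, new_sum=106+(-65)=41

Answer: A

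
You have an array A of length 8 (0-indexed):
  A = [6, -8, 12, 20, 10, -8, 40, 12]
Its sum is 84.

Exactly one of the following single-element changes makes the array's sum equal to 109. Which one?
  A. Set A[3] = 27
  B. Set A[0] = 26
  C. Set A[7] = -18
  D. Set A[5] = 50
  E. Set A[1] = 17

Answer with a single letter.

Option A: A[3] 20->27, delta=7, new_sum=84+(7)=91
Option B: A[0] 6->26, delta=20, new_sum=84+(20)=104
Option C: A[7] 12->-18, delta=-30, new_sum=84+(-30)=54
Option D: A[5] -8->50, delta=58, new_sum=84+(58)=142
Option E: A[1] -8->17, delta=25, new_sum=84+(25)=109 <-- matches target

Answer: E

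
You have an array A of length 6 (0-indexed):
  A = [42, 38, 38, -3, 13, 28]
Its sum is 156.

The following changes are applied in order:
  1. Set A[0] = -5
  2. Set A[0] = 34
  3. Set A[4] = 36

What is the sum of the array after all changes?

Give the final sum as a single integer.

Answer: 171

Derivation:
Initial sum: 156
Change 1: A[0] 42 -> -5, delta = -47, sum = 109
Change 2: A[0] -5 -> 34, delta = 39, sum = 148
Change 3: A[4] 13 -> 36, delta = 23, sum = 171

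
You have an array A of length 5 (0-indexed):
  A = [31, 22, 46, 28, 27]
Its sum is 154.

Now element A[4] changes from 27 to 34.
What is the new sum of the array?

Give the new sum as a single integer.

Answer: 161

Derivation:
Old value at index 4: 27
New value at index 4: 34
Delta = 34 - 27 = 7
New sum = old_sum + delta = 154 + (7) = 161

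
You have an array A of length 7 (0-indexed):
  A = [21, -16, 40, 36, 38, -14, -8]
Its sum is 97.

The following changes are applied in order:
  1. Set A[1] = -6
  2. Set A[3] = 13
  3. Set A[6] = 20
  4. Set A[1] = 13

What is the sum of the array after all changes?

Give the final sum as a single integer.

Answer: 131

Derivation:
Initial sum: 97
Change 1: A[1] -16 -> -6, delta = 10, sum = 107
Change 2: A[3] 36 -> 13, delta = -23, sum = 84
Change 3: A[6] -8 -> 20, delta = 28, sum = 112
Change 4: A[1] -6 -> 13, delta = 19, sum = 131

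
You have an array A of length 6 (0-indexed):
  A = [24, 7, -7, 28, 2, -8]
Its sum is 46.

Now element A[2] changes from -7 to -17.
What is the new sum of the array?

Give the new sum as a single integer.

Answer: 36

Derivation:
Old value at index 2: -7
New value at index 2: -17
Delta = -17 - -7 = -10
New sum = old_sum + delta = 46 + (-10) = 36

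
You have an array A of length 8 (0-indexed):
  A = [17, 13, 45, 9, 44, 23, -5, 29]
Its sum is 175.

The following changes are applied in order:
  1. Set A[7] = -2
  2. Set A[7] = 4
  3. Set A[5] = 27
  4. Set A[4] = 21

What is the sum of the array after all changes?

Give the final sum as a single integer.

Answer: 131

Derivation:
Initial sum: 175
Change 1: A[7] 29 -> -2, delta = -31, sum = 144
Change 2: A[7] -2 -> 4, delta = 6, sum = 150
Change 3: A[5] 23 -> 27, delta = 4, sum = 154
Change 4: A[4] 44 -> 21, delta = -23, sum = 131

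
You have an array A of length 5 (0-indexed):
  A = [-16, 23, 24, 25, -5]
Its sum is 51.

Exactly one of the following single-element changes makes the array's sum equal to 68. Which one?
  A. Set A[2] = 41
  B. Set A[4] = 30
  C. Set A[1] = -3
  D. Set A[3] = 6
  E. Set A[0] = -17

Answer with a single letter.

Option A: A[2] 24->41, delta=17, new_sum=51+(17)=68 <-- matches target
Option B: A[4] -5->30, delta=35, new_sum=51+(35)=86
Option C: A[1] 23->-3, delta=-26, new_sum=51+(-26)=25
Option D: A[3] 25->6, delta=-19, new_sum=51+(-19)=32
Option E: A[0] -16->-17, delta=-1, new_sum=51+(-1)=50

Answer: A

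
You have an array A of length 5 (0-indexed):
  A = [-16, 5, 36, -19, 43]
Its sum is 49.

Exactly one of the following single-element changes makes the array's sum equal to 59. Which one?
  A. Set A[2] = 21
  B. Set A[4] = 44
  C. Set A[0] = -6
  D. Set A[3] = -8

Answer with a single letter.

Option A: A[2] 36->21, delta=-15, new_sum=49+(-15)=34
Option B: A[4] 43->44, delta=1, new_sum=49+(1)=50
Option C: A[0] -16->-6, delta=10, new_sum=49+(10)=59 <-- matches target
Option D: A[3] -19->-8, delta=11, new_sum=49+(11)=60

Answer: C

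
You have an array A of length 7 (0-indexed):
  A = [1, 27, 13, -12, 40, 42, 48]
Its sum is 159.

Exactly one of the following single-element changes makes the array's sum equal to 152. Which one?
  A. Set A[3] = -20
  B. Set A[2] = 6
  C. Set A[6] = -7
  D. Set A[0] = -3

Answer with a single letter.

Answer: B

Derivation:
Option A: A[3] -12->-20, delta=-8, new_sum=159+(-8)=151
Option B: A[2] 13->6, delta=-7, new_sum=159+(-7)=152 <-- matches target
Option C: A[6] 48->-7, delta=-55, new_sum=159+(-55)=104
Option D: A[0] 1->-3, delta=-4, new_sum=159+(-4)=155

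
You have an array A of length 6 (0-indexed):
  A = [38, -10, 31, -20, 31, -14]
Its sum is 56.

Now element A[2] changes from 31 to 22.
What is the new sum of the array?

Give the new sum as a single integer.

Old value at index 2: 31
New value at index 2: 22
Delta = 22 - 31 = -9
New sum = old_sum + delta = 56 + (-9) = 47

Answer: 47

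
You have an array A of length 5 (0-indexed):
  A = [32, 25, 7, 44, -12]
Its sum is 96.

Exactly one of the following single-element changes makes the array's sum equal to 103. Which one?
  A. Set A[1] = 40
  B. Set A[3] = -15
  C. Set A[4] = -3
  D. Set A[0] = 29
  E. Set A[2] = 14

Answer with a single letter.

Answer: E

Derivation:
Option A: A[1] 25->40, delta=15, new_sum=96+(15)=111
Option B: A[3] 44->-15, delta=-59, new_sum=96+(-59)=37
Option C: A[4] -12->-3, delta=9, new_sum=96+(9)=105
Option D: A[0] 32->29, delta=-3, new_sum=96+(-3)=93
Option E: A[2] 7->14, delta=7, new_sum=96+(7)=103 <-- matches target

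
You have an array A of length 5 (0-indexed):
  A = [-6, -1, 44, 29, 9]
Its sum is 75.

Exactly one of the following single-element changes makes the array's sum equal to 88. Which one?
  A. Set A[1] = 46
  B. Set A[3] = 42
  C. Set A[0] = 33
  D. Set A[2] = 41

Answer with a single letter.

Option A: A[1] -1->46, delta=47, new_sum=75+(47)=122
Option B: A[3] 29->42, delta=13, new_sum=75+(13)=88 <-- matches target
Option C: A[0] -6->33, delta=39, new_sum=75+(39)=114
Option D: A[2] 44->41, delta=-3, new_sum=75+(-3)=72

Answer: B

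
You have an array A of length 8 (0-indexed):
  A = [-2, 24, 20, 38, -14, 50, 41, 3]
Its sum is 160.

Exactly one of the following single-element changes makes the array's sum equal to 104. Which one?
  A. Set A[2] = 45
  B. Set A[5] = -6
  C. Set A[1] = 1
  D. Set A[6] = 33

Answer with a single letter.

Option A: A[2] 20->45, delta=25, new_sum=160+(25)=185
Option B: A[5] 50->-6, delta=-56, new_sum=160+(-56)=104 <-- matches target
Option C: A[1] 24->1, delta=-23, new_sum=160+(-23)=137
Option D: A[6] 41->33, delta=-8, new_sum=160+(-8)=152

Answer: B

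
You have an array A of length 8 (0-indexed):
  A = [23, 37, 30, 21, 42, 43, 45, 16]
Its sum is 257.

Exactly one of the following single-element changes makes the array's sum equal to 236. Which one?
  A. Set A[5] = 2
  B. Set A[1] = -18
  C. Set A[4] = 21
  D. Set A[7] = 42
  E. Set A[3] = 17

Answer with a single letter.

Answer: C

Derivation:
Option A: A[5] 43->2, delta=-41, new_sum=257+(-41)=216
Option B: A[1] 37->-18, delta=-55, new_sum=257+(-55)=202
Option C: A[4] 42->21, delta=-21, new_sum=257+(-21)=236 <-- matches target
Option D: A[7] 16->42, delta=26, new_sum=257+(26)=283
Option E: A[3] 21->17, delta=-4, new_sum=257+(-4)=253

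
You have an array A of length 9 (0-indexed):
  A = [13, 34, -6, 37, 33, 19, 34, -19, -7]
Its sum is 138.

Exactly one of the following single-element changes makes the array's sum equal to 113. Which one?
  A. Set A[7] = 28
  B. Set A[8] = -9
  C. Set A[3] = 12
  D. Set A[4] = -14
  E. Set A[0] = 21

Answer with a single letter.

Answer: C

Derivation:
Option A: A[7] -19->28, delta=47, new_sum=138+(47)=185
Option B: A[8] -7->-9, delta=-2, new_sum=138+(-2)=136
Option C: A[3] 37->12, delta=-25, new_sum=138+(-25)=113 <-- matches target
Option D: A[4] 33->-14, delta=-47, new_sum=138+(-47)=91
Option E: A[0] 13->21, delta=8, new_sum=138+(8)=146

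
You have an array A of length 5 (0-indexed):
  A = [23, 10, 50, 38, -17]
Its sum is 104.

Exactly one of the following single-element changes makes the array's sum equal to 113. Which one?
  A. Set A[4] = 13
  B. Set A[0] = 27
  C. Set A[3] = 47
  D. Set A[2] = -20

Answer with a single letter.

Answer: C

Derivation:
Option A: A[4] -17->13, delta=30, new_sum=104+(30)=134
Option B: A[0] 23->27, delta=4, new_sum=104+(4)=108
Option C: A[3] 38->47, delta=9, new_sum=104+(9)=113 <-- matches target
Option D: A[2] 50->-20, delta=-70, new_sum=104+(-70)=34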